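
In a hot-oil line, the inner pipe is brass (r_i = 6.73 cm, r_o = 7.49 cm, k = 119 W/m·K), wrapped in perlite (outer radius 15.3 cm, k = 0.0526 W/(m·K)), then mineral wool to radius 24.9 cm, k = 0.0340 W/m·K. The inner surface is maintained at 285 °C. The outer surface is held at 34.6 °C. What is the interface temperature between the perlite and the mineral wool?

Treat each layer as a resistance in series:
  R'_brass = ln(0.0749/0.0673)/(2πk) = 0.1070/(2π·119) = 1.431×10^-4 m·K/W
  R'_perlite = ln(0.153/0.0749)/(2πk) = 0.7143/(2π·0.0526) = 2.161 m·K/W
  R'_mineral wool = ln(0.249/0.153)/(2πk) = 0.4870/(2π·0.0340) = 2.280 m·K/W
ΣR = 1.431×10^-4 + 2.161 + 2.280 = 4.441 m·K/W
Q' = ΔT/ΣR = (285 °C − 34.6 °C)/4.441 = 56.38 W/m
From the inner boundary to the perlite/mineral wool interface, ΣR_partial = 2.161 m·K/W.
T_interface = T_in − Q'·ΣR_partial = 285 °C − (56.38)(2.161) = 163 °C

T = 163 °C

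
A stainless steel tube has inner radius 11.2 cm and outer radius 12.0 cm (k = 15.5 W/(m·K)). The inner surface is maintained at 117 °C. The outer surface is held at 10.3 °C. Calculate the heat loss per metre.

Q' = 151 kW/m

Q' = 2πk·ΔT/ln(r₂/r₁) = 2π × 15.5 × 106.7 / ln(0.120/0.112) = 1.51×10^5 W/m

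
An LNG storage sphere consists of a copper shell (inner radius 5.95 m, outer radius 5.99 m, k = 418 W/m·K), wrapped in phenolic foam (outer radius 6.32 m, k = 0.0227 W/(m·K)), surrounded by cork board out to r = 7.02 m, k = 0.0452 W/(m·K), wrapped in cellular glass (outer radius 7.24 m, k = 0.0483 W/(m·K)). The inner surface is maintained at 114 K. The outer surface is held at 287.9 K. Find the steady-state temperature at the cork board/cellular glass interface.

Treat each layer as a resistance in series:
  R_copper = (1/5.95 − 1/5.99)/(4πk) = 0.001122/(4π·418) = 2.137×10^-7 K/W
  R_phenolic foam = (1/5.99 − 1/6.32)/(4πk) = 0.008717/(4π·0.0227) = 0.03056 K/W
  R_cork board = (1/6.32 − 1/7.02)/(4πk) = 0.01578/(4π·0.0452) = 0.02778 K/W
  R_cellular glass = (1/7.02 − 1/7.24)/(4πk) = 0.004329/(4π·0.0483) = 0.007132 K/W
ΣR = 2.137×10^-7 + 0.03056 + 0.02778 + 0.007132 = 0.06547 K/W
Q = ΔT/ΣR = (114 K − 287.9 K)/0.06547 = -2656 W
From the inner boundary to the cork board/cellular glass interface, ΣR_partial = 0.05834 K/W.
T_interface = T_in − Q·ΣR_partial = 114 K − (-2656)(0.05834) = 269.0 K

T = 269.0 K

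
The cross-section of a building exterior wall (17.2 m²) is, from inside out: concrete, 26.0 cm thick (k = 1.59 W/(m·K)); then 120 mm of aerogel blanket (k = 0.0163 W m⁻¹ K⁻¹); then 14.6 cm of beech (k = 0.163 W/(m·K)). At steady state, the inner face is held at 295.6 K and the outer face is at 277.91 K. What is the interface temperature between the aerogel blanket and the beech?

T = 279.79 K

Treat each layer as a resistance in series:
  R_concrete = L/(kA) = 0.260/(1.59·17.2) = 0.009507 K/W
  R_aerogel blanket = L/(kA) = 0.120/(0.0163·17.2) = 0.4280 K/W
  R_beech = L/(kA) = 0.146/(0.163·17.2) = 0.05208 K/W
ΣR = 0.009507 + 0.4280 + 0.05208 = 0.4896 K/W
Q = ΔT/ΣR = (295.6 K − 277.91 K)/0.4896 = 36.13 W
From the inner boundary to the aerogel blanket/beech interface, ΣR_partial = 0.4375 K/W.
T_interface = T_in − Q·ΣR_partial = 295.6 K − (36.13)(0.4375) = 279.79 K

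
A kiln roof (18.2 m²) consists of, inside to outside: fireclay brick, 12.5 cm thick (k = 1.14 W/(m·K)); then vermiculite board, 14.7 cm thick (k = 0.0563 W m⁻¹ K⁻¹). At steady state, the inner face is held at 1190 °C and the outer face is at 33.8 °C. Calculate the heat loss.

Resistance network (inner→outer):
  R_fireclay brick = L/(kA) = 0.125/(1.14·18.2) = 0.006025 K/W
  R_vermiculite board = L/(kA) = 0.147/(0.0563·18.2) = 0.1435 K/W
ΣR = 0.006025 + 0.1435 = 0.1495 K/W
Q = ΔT/ΣR = (1190 °C − 33.8 °C)/0.1495 = 7730 W

Q = 7730 W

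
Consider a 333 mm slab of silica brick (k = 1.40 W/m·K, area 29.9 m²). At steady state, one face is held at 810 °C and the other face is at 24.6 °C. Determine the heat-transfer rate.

Q = kA·ΔT/L = 1.40 × 29.9 × |810 °C − 24.6 °C| / 0.333 = 98700 W

Q = 98.7 kW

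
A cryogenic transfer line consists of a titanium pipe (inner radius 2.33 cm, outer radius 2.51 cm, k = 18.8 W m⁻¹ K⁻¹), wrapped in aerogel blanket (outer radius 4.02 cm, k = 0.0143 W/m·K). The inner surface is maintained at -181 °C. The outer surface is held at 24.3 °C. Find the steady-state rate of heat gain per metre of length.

Resistance network (inner→outer):
  R'_titanium = ln(0.0251/0.0233)/(2πk) = 0.07441/(2π·18.8) = 6.300×10^-4 m·K/W
  R'_aerogel blanket = ln(0.0402/0.0251)/(2πk) = 0.4710/(2π·0.0143) = 5.242 m·K/W
ΣR = 6.300×10^-4 + 5.242 = 5.243 m·K/W
Q' = ΔT/ΣR = (-181 °C − 24.3 °C)/5.243 = -39.2 W/m
(Negative Q' ⇒ heat flows inward; heat gain = 39.2 W/m.)

Q' = 39.2 W/m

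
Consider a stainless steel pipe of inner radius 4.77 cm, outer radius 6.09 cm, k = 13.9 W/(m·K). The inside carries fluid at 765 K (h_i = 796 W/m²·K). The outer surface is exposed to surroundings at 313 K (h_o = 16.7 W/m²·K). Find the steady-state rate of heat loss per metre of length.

Resistance network (inner→outer):
  R'_conv,in = 1/(2πr h) = 1/(2π·0.0477·796) = 0.004192 m·K/W
  R'_stainless steel = ln(0.0609/0.0477)/(2πk) = 0.2443/(2π·13.9) = 0.002797 m·K/W
  R'_conv,out = 1/(2πr h) = 1/(2π·0.0609·16.7) = 0.1565 m·K/W
ΣR = 0.004192 + 0.002797 + 0.1565 = 0.1635 m·K/W
Q' = ΔT/ΣR = (765 K − 313 K)/0.1635 = 2760 W/m

Q' = 2760 W/m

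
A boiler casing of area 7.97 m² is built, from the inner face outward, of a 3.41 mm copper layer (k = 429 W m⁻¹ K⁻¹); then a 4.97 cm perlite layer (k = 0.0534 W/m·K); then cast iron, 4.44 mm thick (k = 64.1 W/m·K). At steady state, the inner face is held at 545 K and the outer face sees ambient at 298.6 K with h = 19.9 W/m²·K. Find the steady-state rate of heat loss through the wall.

Q = 2.00 kW

Series thermal resistances, inner to outer:
  R_copper = L/(kA) = 0.00341/(429·7.97) = 9.973×10^-7 K/W
  R_perlite = L/(kA) = 0.0497/(0.0534·7.97) = 0.1168 K/W
  R_cast iron = L/(kA) = 0.00444/(64.1·7.97) = 8.691×10^-6 K/W
  R_conv,out = 1/(hA) = 1/(19.9·7.97) = 0.006305 K/W
ΣR = 9.973×10^-7 + 0.1168 + 8.691×10^-6 + 0.006305 = 0.1231 K/W
Q = ΔT/ΣR = (545 K − 298.6 K)/0.1231 = 2000 W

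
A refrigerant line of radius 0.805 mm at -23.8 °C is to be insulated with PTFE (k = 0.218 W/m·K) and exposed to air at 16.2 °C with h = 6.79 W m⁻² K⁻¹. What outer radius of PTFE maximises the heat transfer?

r_cr = 3.21 cm

For a cylinder, r_cr = k_ins/h = 0.218/6.79 = 0.0321 m = 3.21 cm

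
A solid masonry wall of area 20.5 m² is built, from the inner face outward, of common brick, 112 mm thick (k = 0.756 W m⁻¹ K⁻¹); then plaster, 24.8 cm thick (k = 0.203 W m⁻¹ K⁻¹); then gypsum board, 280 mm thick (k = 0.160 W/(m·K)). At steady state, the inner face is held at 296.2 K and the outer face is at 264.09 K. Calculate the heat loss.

Q = 211 W

Series thermal resistances, inner to outer:
  R_common brick = L/(kA) = 0.112/(0.756·20.5) = 0.007227 K/W
  R_plaster = L/(kA) = 0.248/(0.203·20.5) = 0.05959 K/W
  R_gypsum board = L/(kA) = 0.280/(0.160·20.5) = 0.08537 K/W
ΣR = 0.007227 + 0.05959 + 0.08537 = 0.1522 K/W
Q = ΔT/ΣR = (296.2 K − 264.09 K)/0.1522 = 211 W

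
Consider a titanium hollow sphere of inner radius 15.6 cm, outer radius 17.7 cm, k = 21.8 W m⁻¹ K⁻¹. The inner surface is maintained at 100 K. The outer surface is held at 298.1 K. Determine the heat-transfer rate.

Q = 4πk·ΔT/(1/r₁ − 1/r₂) = 4π × 21.8 × 198.1 / (1/0.156 − 1/0.177) = 71400 W

Q = 71400 W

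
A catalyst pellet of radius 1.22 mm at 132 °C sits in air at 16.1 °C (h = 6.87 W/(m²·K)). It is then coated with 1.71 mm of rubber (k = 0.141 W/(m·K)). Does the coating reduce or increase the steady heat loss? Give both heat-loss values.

increases: 0.0149 → 0.0716 W

Critical radius for a sphere: r_cr = 2k/h = 0.0410 m = 4.10 cm.
Outer radius after coating: r₂ = 0.00122 + 0.00171 = 0.00293 m.
Since r₁ < r_cr and r₂ ≤ r_cr, the coating moves toward the maximum at r_cr — heat loss rises.
Bare: R = 1/(4πr₁²h) = 7782 K/W; Q = 115.9/7782 = 0.0149 W.
Coated: R = R_cond + R_conv = 1619 K/W; Q = 115.9/1619 = 0.0716 W.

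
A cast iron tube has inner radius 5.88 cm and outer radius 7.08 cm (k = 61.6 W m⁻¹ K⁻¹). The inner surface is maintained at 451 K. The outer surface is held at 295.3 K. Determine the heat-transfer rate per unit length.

Q' = 3.24×10^5 W/m

Q' = 2πk·ΔT/ln(r₂/r₁) = 2π × 61.6 × 155.7 / ln(0.0708/0.0588) = 3.24×10^5 W/m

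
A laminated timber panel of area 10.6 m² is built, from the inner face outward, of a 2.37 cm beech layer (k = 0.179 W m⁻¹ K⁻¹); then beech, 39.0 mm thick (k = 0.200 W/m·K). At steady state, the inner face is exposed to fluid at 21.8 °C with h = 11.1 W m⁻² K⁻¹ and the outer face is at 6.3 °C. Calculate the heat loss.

Q = 394 W

Resistance network (inner→outer):
  R_conv,in = 1/(hA) = 1/(11.1·10.6) = 0.008499 K/W
  R_beech = L/(kA) = 0.0237/(0.179·10.6) = 0.01249 K/W
  R_beech = L/(kA) = 0.0390/(0.200·10.6) = 0.01840 K/W
ΣR = 0.008499 + 0.01249 + 0.01840 = 0.03939 K/W
Q = ΔT/ΣR = (21.8 °C − 6.3 °C)/0.03939 = 394 W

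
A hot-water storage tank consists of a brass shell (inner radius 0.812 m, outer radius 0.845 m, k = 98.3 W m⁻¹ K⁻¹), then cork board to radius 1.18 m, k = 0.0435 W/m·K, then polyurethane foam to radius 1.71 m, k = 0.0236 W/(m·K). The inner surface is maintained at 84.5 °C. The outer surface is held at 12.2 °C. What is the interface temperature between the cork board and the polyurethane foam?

T = 54.9 °C

Treat each layer as a resistance in series:
  R_brass = (1/0.812 − 1/0.845)/(4πk) = 0.04810/(4π·98.3) = 3.893×10^-5 K/W
  R_cork board = (1/0.845 − 1/1.18)/(4πk) = 0.3360/(4π·0.0435) = 0.6146 K/W
  R_polyurethane foam = (1/1.18 − 1/1.71)/(4πk) = 0.2627/(4π·0.0236) = 0.8857 K/W
ΣR = 3.893×10^-5 + 0.6146 + 0.8857 = 1.500 K/W
Q = ΔT/ΣR = (84.5 °C − 12.2 °C)/1.500 = 48.20 W
From the inner boundary to the cork board/polyurethane foam interface, ΣR_partial = 0.6146 K/W.
T_interface = T_in − Q·ΣR_partial = 84.5 °C − (48.20)(0.6146) = 54.9 °C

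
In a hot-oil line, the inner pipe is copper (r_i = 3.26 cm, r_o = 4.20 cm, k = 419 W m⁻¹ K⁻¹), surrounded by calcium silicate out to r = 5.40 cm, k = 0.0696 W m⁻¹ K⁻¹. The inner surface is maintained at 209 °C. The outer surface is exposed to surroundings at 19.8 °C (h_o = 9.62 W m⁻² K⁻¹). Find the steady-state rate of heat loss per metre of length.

Q' = 215 W/m

Series thermal resistances, inner to outer:
  R'_copper = ln(0.0420/0.0326)/(2πk) = 0.2534/(2π·419) = 9.624×10^-5 m·K/W
  R'_calcium silicate = ln(0.0540/0.0420)/(2πk) = 0.2513/(2π·0.0696) = 0.5747 m·K/W
  R'_conv,out = 1/(2πr h) = 1/(2π·0.0540·9.62) = 0.3064 m·K/W
ΣR = 9.624×10^-5 + 0.5747 + 0.3064 = 0.8812 m·K/W
Q' = ΔT/ΣR = (209 °C − 19.8 °C)/0.8812 = 215 W/m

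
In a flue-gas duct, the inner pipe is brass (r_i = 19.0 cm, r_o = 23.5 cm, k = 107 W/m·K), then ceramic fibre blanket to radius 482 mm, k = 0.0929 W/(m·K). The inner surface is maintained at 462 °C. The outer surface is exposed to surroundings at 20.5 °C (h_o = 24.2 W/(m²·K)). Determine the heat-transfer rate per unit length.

Q' = 355 W/m

Series thermal resistances, inner to outer:
  R'_brass = ln(0.235/0.190)/(2πk) = 0.2126/(2π·107) = 3.162×10^-4 m·K/W
  R'_ceramic fibre blanket = ln(0.482/0.235)/(2πk) = 0.7184/(2π·0.0929) = 1.231 m·K/W
  R'_conv,out = 1/(2πr h) = 1/(2π·0.482·24.2) = 0.01364 m·K/W
ΣR = 3.162×10^-4 + 1.231 + 0.01364 = 1.245 m·K/W
Q' = ΔT/ΣR = (462 °C − 20.5 °C)/1.245 = 355 W/m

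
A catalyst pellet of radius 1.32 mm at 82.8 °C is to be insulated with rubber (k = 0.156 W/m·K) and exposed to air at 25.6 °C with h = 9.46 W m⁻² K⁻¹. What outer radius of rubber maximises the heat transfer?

r_cr = 3.30 cm

For a sphere, r_cr = 2k_ins/h = 2·0.156/9.46 = 0.0330 m = 3.30 cm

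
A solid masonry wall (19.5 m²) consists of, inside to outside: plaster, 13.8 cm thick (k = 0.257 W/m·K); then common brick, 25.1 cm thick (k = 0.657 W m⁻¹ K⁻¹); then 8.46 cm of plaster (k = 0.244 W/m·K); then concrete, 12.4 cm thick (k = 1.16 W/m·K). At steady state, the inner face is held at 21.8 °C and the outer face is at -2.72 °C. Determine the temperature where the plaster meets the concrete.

T = -0.81 °C

Resistance network (inner→outer):
  R_plaster = L/(kA) = 0.138/(0.257·19.5) = 0.02754 K/W
  R_common brick = L/(kA) = 0.251/(0.657·19.5) = 0.01959 K/W
  R_plaster = L/(kA) = 0.0846/(0.244·19.5) = 0.01778 K/W
  R_concrete = L/(kA) = 0.124/(1.16·19.5) = 0.005482 K/W
ΣR = 0.02754 + 0.01959 + 0.01778 + 0.005482 = 0.07039 K/W
Q = ΔT/ΣR = (21.8 °C − -2.72 °C)/0.07039 = 348.3 W
From the inner boundary to the plaster/concrete interface, ΣR_partial = 0.06491 K/W.
T_interface = T_in − Q·ΣR_partial = 21.8 °C − (348.3)(0.06491) = -0.81 °C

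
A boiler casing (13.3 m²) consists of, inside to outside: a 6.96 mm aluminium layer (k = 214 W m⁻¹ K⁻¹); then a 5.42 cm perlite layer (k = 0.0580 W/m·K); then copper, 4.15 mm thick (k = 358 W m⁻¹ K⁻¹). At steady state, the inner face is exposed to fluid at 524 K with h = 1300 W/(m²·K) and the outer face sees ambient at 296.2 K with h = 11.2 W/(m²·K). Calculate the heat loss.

Resistance network (inner→outer):
  R_conv,in = 1/(hA) = 1/(1300·13.3) = 5.784×10^-5 K/W
  R_aluminium = L/(kA) = 0.00696/(214·13.3) = 2.445×10^-6 K/W
  R_perlite = L/(kA) = 0.0542/(0.0580·13.3) = 0.07026 K/W
  R_copper = L/(kA) = 0.00415/(358·13.3) = 8.716×10^-7 K/W
  R_conv,out = 1/(hA) = 1/(11.2·13.3) = 0.006713 K/W
ΣR = 5.784×10^-5 + 2.445×10^-6 + 0.07026 + 8.716×10^-7 + 0.006713 = 0.07703 K/W
Q = ΔT/ΣR = (524 K − 296.2 K)/0.07703 = 2960 W

Q = 2.96 kW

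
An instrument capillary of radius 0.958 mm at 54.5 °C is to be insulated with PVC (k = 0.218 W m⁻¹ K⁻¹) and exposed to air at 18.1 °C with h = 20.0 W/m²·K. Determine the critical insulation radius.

r_cr = 1.09 cm

For a cylinder, r_cr = k_ins/h = 0.218/20.0 = 0.0109 m = 1.09 cm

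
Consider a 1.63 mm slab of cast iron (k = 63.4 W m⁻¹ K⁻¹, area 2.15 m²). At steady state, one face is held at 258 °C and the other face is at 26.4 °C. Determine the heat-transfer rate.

Q = 19400 kW

Q = kA·ΔT/L = 63.4 × 2.15 × |258 °C − 26.4 °C| / 0.00163 = 1.94×10^7 W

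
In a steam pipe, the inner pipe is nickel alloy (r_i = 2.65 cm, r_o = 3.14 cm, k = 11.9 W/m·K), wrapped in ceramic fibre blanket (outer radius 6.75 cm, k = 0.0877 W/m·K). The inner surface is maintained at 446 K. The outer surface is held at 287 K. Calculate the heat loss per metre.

Q' = 114 W/m

Treat each layer as a resistance in series:
  R'_nickel alloy = ln(0.0314/0.0265)/(2πk) = 0.1697/(2π·11.9) = 0.002269 m·K/W
  R'_ceramic fibre blanket = ln(0.0675/0.0314)/(2πk) = 0.7653/(2π·0.0877) = 1.389 m·K/W
ΣR = 0.002269 + 1.389 = 1.391 m·K/W
Q' = ΔT/ΣR = (446 K − 287 K)/1.391 = 114 W/m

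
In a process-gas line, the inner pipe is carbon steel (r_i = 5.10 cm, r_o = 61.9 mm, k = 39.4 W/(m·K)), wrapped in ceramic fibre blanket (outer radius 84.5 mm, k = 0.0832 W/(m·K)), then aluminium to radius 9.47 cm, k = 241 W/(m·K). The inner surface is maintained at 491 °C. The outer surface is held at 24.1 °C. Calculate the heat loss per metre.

Treat each layer as a resistance in series:
  R'_carbon steel = ln(0.0619/0.0510)/(2πk) = 0.1937/(2π·39.4) = 7.824×10^-4 m·K/W
  R'_ceramic fibre blanket = ln(0.0845/0.0619)/(2πk) = 0.3112/(2π·0.0832) = 0.5954 m·K/W
  R'_aluminium = ln(0.0947/0.0845)/(2πk) = 0.1140/(2π·241) = 7.526×10^-5 m·K/W
ΣR = 7.824×10^-4 + 0.5954 + 7.526×10^-5 = 0.5963 m·K/W
Q' = ΔT/ΣR = (491 °C − 24.1 °C)/0.5963 = 783 W/m

Q' = 783 W/m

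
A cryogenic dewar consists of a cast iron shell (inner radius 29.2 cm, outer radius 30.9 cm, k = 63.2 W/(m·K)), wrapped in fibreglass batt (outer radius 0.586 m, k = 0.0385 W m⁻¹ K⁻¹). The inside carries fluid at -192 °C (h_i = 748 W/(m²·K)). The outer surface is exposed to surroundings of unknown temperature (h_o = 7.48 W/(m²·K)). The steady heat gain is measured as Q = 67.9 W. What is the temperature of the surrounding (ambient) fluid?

T_out = 24.9 °C

Sum the resistances:
  R_conv,in = 1/(4πr²h) = 1/(4π·0.292²·748) = 0.001248 K/W
  R_cast iron = (1/0.292 − 1/0.309)/(4πk) = 0.1884/(4π·63.2) = 2.372×10^-4 K/W
  R_fibreglass batt = (1/0.309 − 1/0.586)/(4πk) = 1.530/(4π·0.0385) = 3.162 K/W
  R_conv,out = 1/(4πr²h) = 1/(4π·0.586²·7.48) = 0.03098 K/W
ΣR = 3.194 K/W
ΔT = Q·ΣR = 67.9 × 3.194 = 216.9 K
Heat flows inward, so T_out = T_in + ΔT = -192 + 216.9 = 24.9 °C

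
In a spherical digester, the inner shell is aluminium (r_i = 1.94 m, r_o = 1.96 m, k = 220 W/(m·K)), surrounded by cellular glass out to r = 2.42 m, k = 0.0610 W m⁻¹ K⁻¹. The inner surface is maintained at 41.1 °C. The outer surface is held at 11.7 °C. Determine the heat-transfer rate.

Q = 232 W

Treat each layer as a resistance in series:
  R_aluminium = (1/1.94 − 1/1.96)/(4πk) = 0.005260/(4π·220) = 1.903×10^-6 K/W
  R_cellular glass = (1/1.96 − 1/2.42)/(4πk) = 0.09698/(4π·0.0610) = 0.1265 K/W
ΣR = 1.903×10^-6 + 0.1265 = 0.1265 K/W
Q = ΔT/ΣR = (41.1 °C − 11.7 °C)/0.1265 = 232 W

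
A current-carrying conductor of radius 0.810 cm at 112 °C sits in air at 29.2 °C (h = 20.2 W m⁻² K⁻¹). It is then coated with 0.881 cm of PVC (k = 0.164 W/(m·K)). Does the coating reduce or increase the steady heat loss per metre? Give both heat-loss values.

Critical radius for a cylinder: r_cr = k/h = 0.00812 m = 0.812 cm.
Outer radius after coating: r₂ = 0.00810 + 0.00881 = 0.01691 m.
r₁ < r_cr < r₂: heat loss rises to a maximum at r_cr then falls. Whether the coating helps depends on whether Q(r₂) has dropped back below Q(r₁).
Bare: R = 1/(2πr₁h) = 0.9727 m·K/W; Q = 82.8/0.9727 = 85.1 W/m.
Coated: R = R_cond + R_conv = 1.180 m·K/W; Q = 82.8/1.180 = 70.2 W/m.

reduces: 85.1 → 70.2 W/m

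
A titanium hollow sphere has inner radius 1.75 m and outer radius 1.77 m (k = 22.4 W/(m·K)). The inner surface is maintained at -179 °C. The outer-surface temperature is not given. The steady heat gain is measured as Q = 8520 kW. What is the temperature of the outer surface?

Series resistances:
  R_titanium = (1/1.75 − 1/1.77)/(4πk) = 0.006457/(4π·22.4) = 2.294×10^-5 K/W
ΣR = 2.294×10^-5 K/W
ΔT = Q·ΣR = 8.52×10^6 × 2.294×10^-5 = 195.4 K
Heat flows inward, so T_out = T_in + ΔT = -179 + 195.4 = 16.4 °C

T_out = 16.4 °C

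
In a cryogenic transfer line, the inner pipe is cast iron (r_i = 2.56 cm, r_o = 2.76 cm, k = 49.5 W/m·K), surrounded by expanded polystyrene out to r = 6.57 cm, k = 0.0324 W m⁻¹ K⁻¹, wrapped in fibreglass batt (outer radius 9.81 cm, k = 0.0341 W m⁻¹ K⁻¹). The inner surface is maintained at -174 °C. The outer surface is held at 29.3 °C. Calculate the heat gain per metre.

Treat each layer as a resistance in series:
  R'_cast iron = ln(0.0276/0.0256)/(2πk) = 0.07522/(2π·49.5) = 2.419×10^-4 m·K/W
  R'_expanded polystyrene = ln(0.0657/0.0276)/(2πk) = 0.8673/(2π·0.0324) = 4.260 m·K/W
  R'_fibreglass batt = ln(0.0981/0.0657)/(2πk) = 0.4009/(2π·0.0341) = 1.871 m·K/W
ΣR = 2.419×10^-4 + 4.260 + 1.871 = 6.131 m·K/W
Q' = ΔT/ΣR = (-174 °C − 29.3 °C)/6.131 = -33.2 W/m
(Negative Q' ⇒ heat flows inward; heat gain = 33.2 W/m.)

Q' = 33.2 W/m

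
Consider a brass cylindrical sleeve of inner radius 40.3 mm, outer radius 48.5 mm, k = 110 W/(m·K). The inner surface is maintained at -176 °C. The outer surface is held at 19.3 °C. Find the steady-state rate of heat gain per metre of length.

Q' = 2πk·ΔT/ln(r₂/r₁) = 2π × 110 × 195.3 / ln(0.0485/0.0403) = 7.29×10^5 W/m

Q' = 729 kW/m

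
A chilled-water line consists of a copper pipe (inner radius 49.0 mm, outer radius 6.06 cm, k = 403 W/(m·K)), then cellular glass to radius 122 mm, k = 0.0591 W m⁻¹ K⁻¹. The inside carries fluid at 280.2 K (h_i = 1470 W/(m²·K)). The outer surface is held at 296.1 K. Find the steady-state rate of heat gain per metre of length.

Q' = 8.43 W/m

Series thermal resistances, inner to outer:
  R'_conv,in = 1/(2πr h) = 1/(2π·0.0490·1470) = 0.002210 m·K/W
  R'_copper = ln(0.0606/0.0490)/(2πk) = 0.2125/(2π·403) = 8.391×10^-5 m·K/W
  R'_cellular glass = ln(0.122/0.0606)/(2πk) = 0.6997/(2π·0.0591) = 1.884 m·K/W
ΣR = 0.002210 + 8.391×10^-5 + 1.884 = 1.886 m·K/W
Q' = ΔT/ΣR = (280.2 K − 296.1 K)/1.886 = -8.43 W/m
(Negative Q' ⇒ heat flows inward; heat gain = 8.43 W/m.)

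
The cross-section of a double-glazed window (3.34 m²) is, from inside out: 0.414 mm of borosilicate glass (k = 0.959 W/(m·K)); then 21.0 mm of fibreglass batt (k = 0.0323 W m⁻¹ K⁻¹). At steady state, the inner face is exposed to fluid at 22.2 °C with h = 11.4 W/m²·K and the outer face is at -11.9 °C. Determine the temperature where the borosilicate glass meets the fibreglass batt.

T = 18.1 °C

Resistance network (inner→outer):
  R_conv,in = 1/(hA) = 1/(11.4·3.34) = 0.02626 K/W
  R_borosilicate glass = L/(kA) = 4.14×10^-4/(0.959·3.34) = 1.293×10^-4 K/W
  R_fibreglass batt = L/(kA) = 0.0210/(0.0323·3.34) = 0.1947 K/W
ΣR = 0.02626 + 1.293×10^-4 + 0.1947 = 0.2211 K/W
Q = ΔT/ΣR = (22.2 °C − -11.9 °C)/0.2211 = 154.2 W
From the inner boundary to the borosilicate glass/fibreglass batt interface, ΣR_partial = 0.02639 K/W.
T_interface = T_in − Q·ΣR_partial = 22.2 °C − (154.2)(0.02639) = 18.1 °C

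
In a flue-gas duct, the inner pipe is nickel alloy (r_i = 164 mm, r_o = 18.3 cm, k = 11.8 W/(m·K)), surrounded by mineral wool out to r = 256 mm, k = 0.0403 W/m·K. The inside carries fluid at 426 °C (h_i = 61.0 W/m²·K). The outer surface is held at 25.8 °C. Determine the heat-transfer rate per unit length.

Q' = 298 W/m

Treat each layer as a resistance in series:
  R'_conv,in = 1/(2πr h) = 1/(2π·0.164·61.0) = 0.01591 m·K/W
  R'_nickel alloy = ln(0.183/0.164)/(2πk) = 0.1096/(2π·11.8) = 0.001479 m·K/W
  R'_mineral wool = ln(0.256/0.183)/(2πk) = 0.3357/(2π·0.0403) = 1.326 m·K/W
ΣR = 0.01591 + 0.001479 + 1.326 = 1.343 m·K/W
Q' = ΔT/ΣR = (426 °C − 25.8 °C)/1.343 = 298 W/m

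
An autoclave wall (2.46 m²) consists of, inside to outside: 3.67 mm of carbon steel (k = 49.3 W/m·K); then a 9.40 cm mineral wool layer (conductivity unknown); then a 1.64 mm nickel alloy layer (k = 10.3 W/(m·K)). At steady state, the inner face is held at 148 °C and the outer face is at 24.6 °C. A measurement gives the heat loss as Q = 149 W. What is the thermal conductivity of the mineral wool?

k = 0.0461 W/m·K

ΣR = ΔT/Q = |148 − 24.6|/149 = 0.8282 K/W
Known resistances:
  R_carbon steel = L/(kA) = 0.00367/(49.3·2.46) = 3.026×10^-5 K/W
  R_nickel alloy = L/(kA) = 0.00164/(10.3·2.46) = 6.472×10^-5 K/W
R_mineral wool = ΣR − ΣR_known = 0.8282 − 9.498×10^-5 = 0.8281 K/W
L/(kA) = 0.8281 ⇒ k = 0.0940/(0.8281·2.46) = 0.0461 W/m·K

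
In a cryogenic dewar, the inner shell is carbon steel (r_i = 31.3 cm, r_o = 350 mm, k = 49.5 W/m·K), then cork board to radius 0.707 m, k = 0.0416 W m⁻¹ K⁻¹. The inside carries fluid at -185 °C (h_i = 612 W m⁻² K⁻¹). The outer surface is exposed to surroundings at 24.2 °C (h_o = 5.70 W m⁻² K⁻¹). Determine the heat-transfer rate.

Q = 75.0 W

Resistance network (inner→outer):
  R_conv,in = 1/(4πr²h) = 1/(4π·0.313²·612) = 0.001327 K/W
  R_carbon steel = (1/0.313 − 1/0.350)/(4πk) = 0.3377/(4π·49.5) = 5.430×10^-4 K/W
  R_cork board = (1/0.350 − 1/0.707)/(4πk) = 1.443/(4π·0.0416) = 2.760 K/W
  R_conv,out = 1/(4πr²h) = 1/(4π·0.707²·5.70) = 0.02793 K/W
ΣR = 0.001327 + 5.430×10^-4 + 2.760 + 0.02793 = 2.790 K/W
Q = ΔT/ΣR = (-185 °C − 24.2 °C)/2.790 = -75.0 W
(Negative Q ⇒ heat flows inward; heat gain = 75.0 W.)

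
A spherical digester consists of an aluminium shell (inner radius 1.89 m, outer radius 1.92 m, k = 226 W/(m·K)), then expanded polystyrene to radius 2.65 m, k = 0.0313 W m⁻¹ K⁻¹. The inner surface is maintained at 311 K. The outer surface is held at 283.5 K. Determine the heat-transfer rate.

Q = 75.4 W

Series thermal resistances, inner to outer:
  R_aluminium = (1/1.89 − 1/1.92)/(4πk) = 0.008267/(4π·226) = 2.911×10^-6 K/W
  R_expanded polystyrene = (1/1.92 − 1/2.65)/(4πk) = 0.1435/(4π·0.0313) = 0.3648 K/W
ΣR = 2.911×10^-6 + 0.3648 = 0.3648 K/W
Q = ΔT/ΣR = (311 K − 283.5 K)/0.3648 = 75.4 W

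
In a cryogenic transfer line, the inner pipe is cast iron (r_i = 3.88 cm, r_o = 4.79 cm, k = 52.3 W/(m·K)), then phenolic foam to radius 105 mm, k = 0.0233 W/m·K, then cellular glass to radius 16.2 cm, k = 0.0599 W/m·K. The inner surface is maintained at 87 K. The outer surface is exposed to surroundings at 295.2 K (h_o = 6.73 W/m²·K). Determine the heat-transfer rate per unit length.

Resistance network (inner→outer):
  R'_cast iron = ln(0.0479/0.0388)/(2πk) = 0.2107/(2π·52.3) = 6.412×10^-4 m·K/W
  R'_phenolic foam = ln(0.105/0.0479)/(2πk) = 0.7848/(2π·0.0233) = 5.361 m·K/W
  R'_cellular glass = ln(0.162/0.105)/(2πk) = 0.4336/(2π·0.0599) = 1.152 m·K/W
  R'_conv,out = 1/(2πr h) = 1/(2π·0.162·6.73) = 0.1460 m·K/W
ΣR = 6.412×10^-4 + 5.361 + 1.152 + 0.1460 = 6.660 m·K/W
Q' = ΔT/ΣR = (87 K − 295.2 K)/6.660 = -31.3 W/m
(Negative Q' ⇒ heat flows inward; heat gain = 31.3 W/m.)

Q' = 31.3 W/m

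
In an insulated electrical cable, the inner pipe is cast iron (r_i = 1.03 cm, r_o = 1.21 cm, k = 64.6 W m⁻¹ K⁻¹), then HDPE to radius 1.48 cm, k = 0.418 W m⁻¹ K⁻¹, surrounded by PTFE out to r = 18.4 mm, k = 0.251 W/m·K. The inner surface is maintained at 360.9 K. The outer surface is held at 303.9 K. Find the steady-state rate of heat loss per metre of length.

Series thermal resistances, inner to outer:
  R'_cast iron = ln(0.0121/0.0103)/(2πk) = 0.1611/(2π·64.6) = 3.968×10^-4 m·K/W
  R'_HDPE = ln(0.0148/0.0121)/(2πk) = 0.2014/(2π·0.418) = 0.07669 m·K/W
  R'_PTFE = ln(0.0184/0.0148)/(2πk) = 0.2177/(2π·0.251) = 0.1381 m·K/W
ΣR = 3.968×10^-4 + 0.07669 + 0.1381 = 0.2152 m·K/W
Q' = ΔT/ΣR = (360.9 K − 303.9 K)/0.2152 = 265 W/m

Q' = 265 W/m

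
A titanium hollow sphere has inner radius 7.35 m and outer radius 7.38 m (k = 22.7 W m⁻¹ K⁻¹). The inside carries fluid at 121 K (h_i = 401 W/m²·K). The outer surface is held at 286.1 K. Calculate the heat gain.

Q = 29400 kW

Series thermal resistances, inner to outer:
  R_conv,in = 1/(4πr²h) = 1/(4π·7.35²·401) = 3.673×10^-6 K/W
  R_titanium = (1/7.35 − 1/7.38)/(4πk) = 5.531×10^-4/(4π·22.7) = 1.939×10^-6 K/W
ΣR = 3.673×10^-6 + 1.939×10^-6 = 5.612×10^-6 K/W
Q = ΔT/ΣR = (121 K − 286.1 K)/5.612×10^-6 = -2.94×10^7 W
(Negative Q ⇒ heat flows inward; heat gain = 2.94×10^7 W.)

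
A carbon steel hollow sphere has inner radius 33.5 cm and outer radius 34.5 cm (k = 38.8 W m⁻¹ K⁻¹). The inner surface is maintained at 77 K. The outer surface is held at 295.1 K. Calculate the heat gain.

Q = 4πk·ΔT/(1/r₁ − 1/r₂) = 4π × 38.8 × 218.1 / (1/0.335 − 1/0.345) = 1.23×10^6 W

Q = 1.23×10^6 W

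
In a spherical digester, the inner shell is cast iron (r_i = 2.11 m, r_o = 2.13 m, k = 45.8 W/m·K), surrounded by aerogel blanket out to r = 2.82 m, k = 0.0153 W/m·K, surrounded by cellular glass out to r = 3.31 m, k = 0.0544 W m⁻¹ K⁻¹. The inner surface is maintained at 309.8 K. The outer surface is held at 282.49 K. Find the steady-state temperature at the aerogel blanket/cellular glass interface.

Series thermal resistances, inner to outer:
  R_cast iron = (1/2.11 − 1/2.13)/(4πk) = 0.004450/(4π·45.8) = 7.732×10^-6 K/W
  R_aerogel blanket = (1/2.13 − 1/2.82)/(4πk) = 0.1149/(4π·0.0153) = 0.5975 K/W
  R_cellular glass = (1/2.82 − 1/3.31)/(4πk) = 0.05250/(4π·0.0544) = 0.07679 K/W
ΣR = 7.732×10^-6 + 0.5975 + 0.07679 = 0.6743 K/W
Q = ΔT/ΣR = (309.8 K − 282.49 K)/0.6743 = 40.50 W
From the inner boundary to the aerogel blanket/cellular glass interface, ΣR_partial = 0.5975 K/W.
T_interface = T_in − Q·ΣR_partial = 309.8 K − (40.50)(0.5975) = 285.6 K

T = 285.6 K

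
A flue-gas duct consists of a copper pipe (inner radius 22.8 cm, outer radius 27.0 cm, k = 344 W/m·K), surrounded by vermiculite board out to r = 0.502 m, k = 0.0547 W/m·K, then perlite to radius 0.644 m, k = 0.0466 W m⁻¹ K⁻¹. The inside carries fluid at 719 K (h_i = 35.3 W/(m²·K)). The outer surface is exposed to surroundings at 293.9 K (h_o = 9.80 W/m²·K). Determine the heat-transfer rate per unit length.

Q' = 157 W/m

Treat each layer as a resistance in series:
  R'_conv,in = 1/(2πr h) = 1/(2π·0.228·35.3) = 0.01977 m·K/W
  R'_copper = ln(0.270/0.228)/(2πk) = 0.1691/(2π·344) = 7.822×10^-5 m·K/W
  R'_vermiculite board = ln(0.502/0.270)/(2πk) = 0.6202/(2π·0.0547) = 1.804 m·K/W
  R'_perlite = ln(0.644/0.502)/(2πk) = 0.2491/(2π·0.0466) = 0.8508 m·K/W
  R'_conv,out = 1/(2πr h) = 1/(2π·0.644·9.80) = 0.02522 m·K/W
ΣR = 0.01977 + 7.822×10^-5 + 1.804 + 0.8508 + 0.02522 = 2.700 m·K/W
Q' = ΔT/ΣR = (719 K − 293.9 K)/2.700 = 157 W/m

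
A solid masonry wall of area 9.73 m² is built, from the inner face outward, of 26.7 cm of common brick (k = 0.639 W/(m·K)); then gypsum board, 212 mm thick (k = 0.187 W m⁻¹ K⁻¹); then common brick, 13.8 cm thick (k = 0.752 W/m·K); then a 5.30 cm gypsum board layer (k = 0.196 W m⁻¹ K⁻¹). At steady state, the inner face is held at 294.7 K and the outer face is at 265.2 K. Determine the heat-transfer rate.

Q = 143 W

Resistance network (inner→outer):
  R_common brick = L/(kA) = 0.267/(0.639·9.73) = 0.04294 K/W
  R_gypsum board = L/(kA) = 0.212/(0.187·9.73) = 0.1165 K/W
  R_common brick = L/(kA) = 0.138/(0.752·9.73) = 0.01886 K/W
  R_gypsum board = L/(kA) = 0.0530/(0.196·9.73) = 0.02779 K/W
ΣR = 0.04294 + 0.1165 + 0.01886 + 0.02779 = 0.2061 K/W
Q = ΔT/ΣR = (294.7 K − 265.2 K)/0.2061 = 143 W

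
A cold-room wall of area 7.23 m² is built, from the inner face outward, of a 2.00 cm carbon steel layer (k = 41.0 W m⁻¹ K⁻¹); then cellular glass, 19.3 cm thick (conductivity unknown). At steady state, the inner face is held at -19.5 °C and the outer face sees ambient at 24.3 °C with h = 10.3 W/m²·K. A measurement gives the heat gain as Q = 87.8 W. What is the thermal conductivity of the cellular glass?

k = 0.0550 W/m·K

ΣR = ΔT/Q = |-19.5 − 24.3|/87.8 = 0.4989 K/W
Known resistances:
  R_carbon steel = L/(kA) = 0.0200/(41.0·7.23) = 6.747×10^-5 K/W
  R_conv,out = 1/(hA) = 1/(10.3·7.23) = 0.01343 K/W
R_cellular glass = ΣR − ΣR_known = 0.4989 − 0.01350 = 0.4854 K/W
L/(kA) = 0.4854 ⇒ k = 0.193/(0.4854·7.23) = 0.0550 W/m·K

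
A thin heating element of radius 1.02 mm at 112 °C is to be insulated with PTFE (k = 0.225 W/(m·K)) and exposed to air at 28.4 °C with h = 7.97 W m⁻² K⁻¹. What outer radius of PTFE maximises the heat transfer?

r_cr = 2.82 cm

For a cylinder, r_cr = k_ins/h = 0.225/7.97 = 0.0282 m = 2.82 cm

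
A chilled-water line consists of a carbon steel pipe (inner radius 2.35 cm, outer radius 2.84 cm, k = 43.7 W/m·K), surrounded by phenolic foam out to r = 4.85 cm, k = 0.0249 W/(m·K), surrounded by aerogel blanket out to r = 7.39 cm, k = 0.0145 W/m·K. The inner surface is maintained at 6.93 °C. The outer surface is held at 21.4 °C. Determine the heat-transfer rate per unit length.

Resistance network (inner→outer):
  R'_carbon steel = ln(0.0284/0.0235)/(2πk) = 0.1894/(2π·43.7) = 6.898×10^-4 m·K/W
  R'_phenolic foam = ln(0.0485/0.0284)/(2πk) = 0.5352/(2π·0.0249) = 3.421 m·K/W
  R'_aerogel blanket = ln(0.0739/0.0485)/(2πk) = 0.4211/(2π·0.0145) = 4.623 m·K/W
ΣR = 6.898×10^-4 + 3.421 + 4.623 = 8.045 m·K/W
Q' = ΔT/ΣR = (6.93 °C − 21.4 °C)/8.045 = -1.80 W/m
(Negative Q' ⇒ heat flows inward; heat gain = 1.80 W/m.)

Q' = 1.80 W/m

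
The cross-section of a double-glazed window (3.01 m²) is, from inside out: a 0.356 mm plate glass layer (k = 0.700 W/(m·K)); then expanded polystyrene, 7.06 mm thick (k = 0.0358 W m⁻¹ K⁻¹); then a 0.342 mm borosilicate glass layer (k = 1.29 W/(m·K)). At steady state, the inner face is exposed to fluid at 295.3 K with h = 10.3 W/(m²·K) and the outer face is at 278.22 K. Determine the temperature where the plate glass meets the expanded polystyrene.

T = 289.7 K

Treat each layer as a resistance in series:
  R_conv,in = 1/(hA) = 1/(10.3·3.01) = 0.03225 K/W
  R_plate glass = L/(kA) = 3.56×10^-4/(0.700·3.01) = 1.690×10^-4 K/W
  R_expanded polystyrene = L/(kA) = 0.00706/(0.0358·3.01) = 0.06552 K/W
  R_borosilicate glass = L/(kA) = 3.42×10^-4/(1.29·3.01) = 8.808×10^-5 K/W
ΣR = 0.03225 + 1.690×10^-4 + 0.06552 + 8.808×10^-5 = 0.09803 K/W
Q = ΔT/ΣR = (295.3 K − 278.22 K)/0.09803 = 174.2 W
From the inner boundary to the plate glass/expanded polystyrene interface, ΣR_partial = 0.03242 K/W.
T_interface = T_in − Q·ΣR_partial = 295.3 K − (174.2)(0.03242) = 289.7 K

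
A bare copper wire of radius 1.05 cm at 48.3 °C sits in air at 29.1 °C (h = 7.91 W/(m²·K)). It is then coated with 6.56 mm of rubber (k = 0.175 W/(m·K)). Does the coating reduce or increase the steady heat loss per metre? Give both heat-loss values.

increases: 10.0 → 11.8 W/m

Critical radius for a cylinder: r_cr = k/h = 0.0221 m = 2.21 cm.
Outer radius after coating: r₂ = 0.0105 + 0.00656 = 0.01706 m.
Since r₁ < r_cr and r₂ ≤ r_cr, the coating moves toward the maximum at r_cr — heat loss rises.
Bare: R = 1/(2πr₁h) = 1.916 m·K/W; Q = 19.2/1.916 = 10.0 W/m.
Coated: R = R_cond + R_conv = 1.621 m·K/W; Q = 19.2/1.621 = 11.8 W/m.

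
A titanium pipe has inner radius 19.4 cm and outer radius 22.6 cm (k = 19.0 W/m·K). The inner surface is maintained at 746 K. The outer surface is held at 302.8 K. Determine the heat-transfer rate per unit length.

Q' = 347 kW/m

Q' = 2πk·ΔT/ln(r₂/r₁) = 2π × 19.0 × 443.2 / ln(0.226/0.194) = 3.47×10^5 W/m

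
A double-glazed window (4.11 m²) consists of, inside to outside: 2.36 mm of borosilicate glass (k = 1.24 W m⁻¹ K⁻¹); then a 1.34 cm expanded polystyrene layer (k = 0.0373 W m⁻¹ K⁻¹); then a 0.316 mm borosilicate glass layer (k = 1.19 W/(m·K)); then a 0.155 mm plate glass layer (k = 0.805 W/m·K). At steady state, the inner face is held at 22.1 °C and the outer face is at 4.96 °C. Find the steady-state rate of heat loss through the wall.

Series thermal resistances, inner to outer:
  R_borosilicate glass = L/(kA) = 0.00236/(1.24·4.11) = 4.631×10^-4 K/W
  R_expanded polystyrene = L/(kA) = 0.0134/(0.0373·4.11) = 0.08741 K/W
  R_borosilicate glass = L/(kA) = 3.16×10^-4/(1.19·4.11) = 6.461×10^-5 K/W
  R_plate glass = L/(kA) = 1.55×10^-4/(0.805·4.11) = 4.685×10^-5 K/W
ΣR = 4.631×10^-4 + 0.08741 + 6.461×10^-5 + 4.685×10^-5 = 0.08798 K/W
Q = ΔT/ΣR = (22.1 °C − 4.96 °C)/0.08798 = 195 W

Q = 195 W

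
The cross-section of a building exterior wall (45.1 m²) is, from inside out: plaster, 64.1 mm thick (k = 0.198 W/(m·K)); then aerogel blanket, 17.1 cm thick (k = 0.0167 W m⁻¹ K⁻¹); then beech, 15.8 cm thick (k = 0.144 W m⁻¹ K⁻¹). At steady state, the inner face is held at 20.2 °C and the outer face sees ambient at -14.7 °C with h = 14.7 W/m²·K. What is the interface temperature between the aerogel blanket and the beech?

Series thermal resistances, inner to outer:
  R_plaster = L/(kA) = 0.0641/(0.198·45.1) = 0.007178 K/W
  R_aerogel blanket = L/(kA) = 0.171/(0.0167·45.1) = 0.2270 K/W
  R_beech = L/(kA) = 0.158/(0.144·45.1) = 0.02433 K/W
  R_conv,out = 1/(hA) = 1/(14.7·45.1) = 0.001508 K/W
ΣR = 0.007178 + 0.2270 + 0.02433 + 0.001508 = 0.2600 K/W
Q = ΔT/ΣR = (20.2 °C − -14.7 °C)/0.2600 = 134.2 W
From the inner boundary to the aerogel blanket/beech interface, ΣR_partial = 0.2342 K/W.
T_interface = T_in − Q·ΣR_partial = 20.2 °C − (134.2)(0.2342) = -11.2 °C

T = -11.2 °C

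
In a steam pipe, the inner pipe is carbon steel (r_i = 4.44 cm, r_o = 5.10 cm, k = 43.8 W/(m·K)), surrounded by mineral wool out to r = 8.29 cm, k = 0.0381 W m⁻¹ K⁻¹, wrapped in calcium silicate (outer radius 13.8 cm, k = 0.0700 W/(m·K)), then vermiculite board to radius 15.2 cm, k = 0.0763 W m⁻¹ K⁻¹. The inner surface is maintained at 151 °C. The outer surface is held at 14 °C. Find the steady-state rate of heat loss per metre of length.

Resistance network (inner→outer):
  R'_carbon steel = ln(0.0510/0.0444)/(2πk) = 0.1386/(2π·43.8) = 5.036×10^-4 m·K/W
  R'_mineral wool = ln(0.0829/0.0510)/(2πk) = 0.4858/(2π·0.0381) = 2.029 m·K/W
  R'_calcium silicate = ln(0.138/0.0829)/(2πk) = 0.5096/(2π·0.0700) = 1.159 m·K/W
  R'_vermiculite board = ln(0.152/0.138)/(2πk) = 0.09663/(2π·0.0763) = 0.2016 m·K/W
ΣR = 5.036×10^-4 + 2.029 + 1.159 + 0.2016 = 3.390 m·K/W
Q' = ΔT/ΣR = (151 °C − 14 °C)/3.390 = 40.4 W/m

Q' = 40.4 W/m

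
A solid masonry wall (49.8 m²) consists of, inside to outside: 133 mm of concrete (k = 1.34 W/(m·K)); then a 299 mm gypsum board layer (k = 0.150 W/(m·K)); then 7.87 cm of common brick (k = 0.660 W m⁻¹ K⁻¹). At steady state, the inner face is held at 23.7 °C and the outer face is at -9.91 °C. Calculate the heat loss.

Q = 757 W

Treat each layer as a resistance in series:
  R_concrete = L/(kA) = 0.133/(1.34·49.8) = 0.001993 K/W
  R_gypsum board = L/(kA) = 0.299/(0.150·49.8) = 0.04003 K/W
  R_common brick = L/(kA) = 0.0787/(0.660·49.8) = 0.002394 K/W
ΣR = 0.001993 + 0.04003 + 0.002394 = 0.04442 K/W
Q = ΔT/ΣR = (23.7 °C − -9.91 °C)/0.04442 = 757 W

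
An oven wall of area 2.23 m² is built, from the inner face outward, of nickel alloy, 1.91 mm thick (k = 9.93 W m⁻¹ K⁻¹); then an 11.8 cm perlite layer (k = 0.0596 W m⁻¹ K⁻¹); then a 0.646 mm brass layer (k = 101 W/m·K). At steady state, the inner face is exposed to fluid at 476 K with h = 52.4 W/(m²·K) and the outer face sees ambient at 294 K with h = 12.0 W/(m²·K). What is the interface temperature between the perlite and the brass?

Treat each layer as a resistance in series:
  R_conv,in = 1/(hA) = 1/(52.4·2.23) = 0.008558 K/W
  R_nickel alloy = L/(kA) = 0.00191/(9.93·2.23) = 8.625×10^-5 K/W
  R_perlite = L/(kA) = 0.118/(0.0596·2.23) = 0.8878 K/W
  R_brass = L/(kA) = 6.46×10^-4/(101·2.23) = 2.868×10^-6 K/W
  R_conv,out = 1/(hA) = 1/(12.0·2.23) = 0.03737 K/W
ΣR = 0.008558 + 8.625×10^-5 + 0.8878 + 2.868×10^-6 + 0.03737 = 0.9338 K/W
Q = ΔT/ΣR = (476 K − 294 K)/0.9338 = 194.9 W
From the inner boundary to the perlite/brass interface, ΣR_partial = 0.8964 K/W.
T_interface = T_in − Q·ΣR_partial = 476 K − (194.9)(0.8964) = 301.3 K

T = 301.3 K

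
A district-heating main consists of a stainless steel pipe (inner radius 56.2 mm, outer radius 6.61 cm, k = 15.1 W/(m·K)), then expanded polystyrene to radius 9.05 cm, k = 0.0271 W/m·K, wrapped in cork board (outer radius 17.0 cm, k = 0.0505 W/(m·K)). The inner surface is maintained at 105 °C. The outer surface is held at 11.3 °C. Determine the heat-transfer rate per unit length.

Treat each layer as a resistance in series:
  R'_stainless steel = ln(0.0661/0.0562)/(2πk) = 0.1623/(2π·15.1) = 0.001710 m·K/W
  R'_expanded polystyrene = ln(0.0905/0.0661)/(2πk) = 0.3142/(2π·0.0271) = 1.845 m·K/W
  R'_cork board = ln(0.170/0.0905)/(2πk) = 0.6304/(2π·0.0505) = 1.987 m·K/W
ΣR = 0.001710 + 1.845 + 1.987 = 3.834 m·K/W
Q' = ΔT/ΣR = (105 °C − 11.3 °C)/3.834 = 24.4 W/m

Q' = 24.4 W/m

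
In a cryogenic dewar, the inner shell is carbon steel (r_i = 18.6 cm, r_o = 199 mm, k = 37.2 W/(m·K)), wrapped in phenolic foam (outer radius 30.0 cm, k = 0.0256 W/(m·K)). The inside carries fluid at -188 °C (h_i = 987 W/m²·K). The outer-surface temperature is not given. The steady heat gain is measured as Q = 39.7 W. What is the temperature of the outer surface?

T_out = 20.9 °C

Sum the resistances:
  R_conv,in = 1/(4πr²h) = 1/(4π·0.186²·987) = 0.002330 K/W
  R_carbon steel = (1/0.186 − 1/0.199)/(4πk) = 0.3512/(4π·37.2) = 7.513×10^-4 K/W
  R_phenolic foam = (1/0.199 − 1/0.300)/(4πk) = 1.692/(4π·0.0256) = 5.259 K/W
ΣR = 5.262 K/W
ΔT = Q·ΣR = 39.7 × 5.262 = 208.9 K
Heat flows inward, so T_out = T_in + ΔT = -188 + 208.9 = 20.9 °C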